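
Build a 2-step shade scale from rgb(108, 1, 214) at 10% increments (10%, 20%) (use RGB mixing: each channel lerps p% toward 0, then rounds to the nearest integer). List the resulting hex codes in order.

10%: (108 − 10.8 = 97.2→97, 1→1, 214 − 21.4 = 192.6→193) → #6101C1
20%: (108 − 21.6 = 86.4→86, 1→1, 214 − 42.8 = 171.2→171) → #5601AB

#6101C1, #5601AB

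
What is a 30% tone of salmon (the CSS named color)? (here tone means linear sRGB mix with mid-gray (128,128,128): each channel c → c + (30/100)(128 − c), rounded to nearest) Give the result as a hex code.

#D58076

CSS salmon is rgb(250, 128, 114).
Per channel, c → c + 0.3(128 − c):
  R: 250 + 0.3×(128−250) = 250 − 36.6 = 213.4 → 213
  G: 128 + 0.3×(128−128) = 128 + 0 = 128 → 128
  B: 114 + 0.3×(128−114) = 114 + 4.2 = 118.2 → 118
rgb(213, 128, 118) = #D58076.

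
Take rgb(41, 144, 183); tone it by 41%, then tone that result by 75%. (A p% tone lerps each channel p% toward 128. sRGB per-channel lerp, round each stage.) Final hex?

Lerp each channel 41% toward 128:
  R: 41 + 35.67 = 76.67 → 77
  G: 144 + 0.41×(128−144) = 144 − 6.56 = 137.44 → 137
  B: 183 − 22.55 = 160.45 → 160
After the tone: rgb(77, 137, 160) = #4D89A0.
Per channel, c → c + 0.75(128 − c):
  R: 77 + 38.25 = 115.25 → 115
  G: 137 + 0.75×(128−137) = 137 − 6.75 = 130.25 → 130
  B: 160 + 0.75×(128−160) = 160 − 24 = 136 → 136
rgb(115, 130, 136) = #738288.

#738288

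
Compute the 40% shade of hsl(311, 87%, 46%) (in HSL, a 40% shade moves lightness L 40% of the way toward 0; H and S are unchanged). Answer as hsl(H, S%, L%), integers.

L moves 40% from 46 toward 0: 46 − 18.4 = 27.6 → 28.
H and S are unchanged.

hsl(311, 87%, 28%)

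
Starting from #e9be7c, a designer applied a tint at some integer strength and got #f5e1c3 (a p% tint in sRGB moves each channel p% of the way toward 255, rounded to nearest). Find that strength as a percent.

#e9be7c is rgb(233, 190, 124); #f5e1c3 is rgb(245, 225, 195).
On the B channel (widest range): 195 ≈ 124 + (p/100)(255 − 124), so p ≈ 100×(195 − 124)/(255 − 124) = 7100/131 = 54.20.
p = 54 reproduces all three channels after rounding.

54%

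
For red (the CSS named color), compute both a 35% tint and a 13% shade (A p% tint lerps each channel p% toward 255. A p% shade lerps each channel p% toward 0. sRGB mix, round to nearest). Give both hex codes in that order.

CSS red is rgb(255, 0, 0).
35% tint:
  R: 255 + 0.35×(255−255) = 255 + 0 = 255 → 255
  G: 0 + 0.35×(255−0) = 0 + 89.25 = 89.25 → 89
  B: 0 + 89.25 = 89.25 → 89
  → #FF5959
13% shade:
  R: 255 + 0.13×(0−255) = 255 − 33.15 = 221.85 → 222
  G: 0 + 0 = 0 → 0
  B: 0 + 0.13×(0−0) = 0 + 0 = 0 → 0
  → #DE0000

#FF5959, #DE0000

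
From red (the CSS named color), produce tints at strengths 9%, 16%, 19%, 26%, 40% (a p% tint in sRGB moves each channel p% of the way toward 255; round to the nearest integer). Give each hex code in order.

CSS red is rgb(255, 0, 0).
9%: (255→255, 0 + 22.95 = 22.95→23, 0 + 22.95 = 22.95→23) → #FF1717
16%: (255→255, 0 + 40.8 = 40.8→41, 0 + 40.8 = 40.8→41) → #FF2929
19%: (255→255, 0 + 48.45 = 48.45→48, 0 + 48.45 = 48.45→48) → #FF3030
26%: (255→255, 0 + 66.3 = 66.3→66, 0 + 66.3 = 66.3→66) → #FF4242
40%: (255→255, 0 + 102 = 102→102, 0 + 102 = 102→102) → #FF6666

#FF1717, #FF2929, #FF3030, #FF4242, #FF6666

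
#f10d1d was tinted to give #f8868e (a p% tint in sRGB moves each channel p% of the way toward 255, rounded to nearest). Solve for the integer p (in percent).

50%

#f10d1d is rgb(241, 13, 29); #f8868e is rgb(248, 134, 142).
On the G channel (widest range): 134 ≈ 13 + (p/100)(255 − 13), so p ≈ 100×(134 − 13)/(255 − 13) = 12100/242 = 50.00.
p = 50 reproduces all three channels after rounding.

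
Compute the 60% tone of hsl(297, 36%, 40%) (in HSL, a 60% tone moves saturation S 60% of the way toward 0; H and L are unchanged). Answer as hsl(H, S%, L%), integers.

S moves 60% from 36 toward 0: 36 − 21.6 = 14.4 → 14.
H and L are unchanged.

hsl(297, 14%, 40%)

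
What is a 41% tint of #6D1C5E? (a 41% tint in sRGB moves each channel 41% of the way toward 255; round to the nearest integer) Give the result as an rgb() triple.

rgb(169, 121, 160)

#6D1C5E is rgb(109, 28, 94).
Per channel, c → c + 0.41(255 − c):
  R: 109 + 0.41×(255−109) = 109 + 59.86 = 168.86 → 169
  G: 28 + 93.07 = 121.07 → 121
  B: 94 + 66.01 = 160.01 → 160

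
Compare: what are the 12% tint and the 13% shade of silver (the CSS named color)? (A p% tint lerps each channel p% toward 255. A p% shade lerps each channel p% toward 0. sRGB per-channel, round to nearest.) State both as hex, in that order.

CSS silver is rgb(192, 192, 192).
12% tint:
  R: 192 + 7.56 = 199.56 → 200
  G: 192 + 7.56 = 199.56 → 200
  B: 192 + 0.12×(255−192) = 192 + 7.56 = 199.56 → 200
  → #c8c8c8
13% shade:
  R: 192 − 24.96 = 167.04 → 167
  G: 192 + 0.13×(0−192) = 192 − 24.96 = 167.04 → 167
  B: 192 + 0.13×(0−192) = 192 − 24.96 = 167.04 → 167
  → #a7a7a7

#c8c8c8, #a7a7a7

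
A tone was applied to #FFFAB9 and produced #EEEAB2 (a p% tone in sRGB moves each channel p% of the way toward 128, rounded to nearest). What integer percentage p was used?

#FFFAB9 is rgb(255, 250, 185); #EEEAB2 is rgb(238, 234, 178).
On the R channel (widest range): 238 ≈ 255 + (p/100)(128 − 255), so p ≈ 100×(238 − 255)/(128 − 255) = -1700/-127 = 13.39.
p = 13 reproduces all three channels after rounding.

13%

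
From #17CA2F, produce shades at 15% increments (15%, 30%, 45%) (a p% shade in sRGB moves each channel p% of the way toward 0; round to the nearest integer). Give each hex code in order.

#14AC28, #108D21, #0D6F1A

#17CA2F is rgb(23, 202, 47).
15%: (23 − 3.45 = 19.55→20, 202 − 30.3 = 171.7→172, 47 − 7.05 = 39.95→40) → #14AC28
30%: (23 − 6.9 = 16.1→16, 202 − 60.6 = 141.4→141, 47 − 14.1 = 32.9→33) → #108D21
45%: (23 − 10.35 = 12.65→13, 202 − 90.9 = 111.1→111, 47 − 21.15 = 25.85→26) → #0D6F1A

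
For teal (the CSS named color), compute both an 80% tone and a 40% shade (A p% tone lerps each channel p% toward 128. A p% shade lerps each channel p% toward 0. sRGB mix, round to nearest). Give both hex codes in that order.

CSS teal is rgb(0, 128, 128).
80% tone:
  R: 0 + 0.8×(128−0) = 0 + 102.4 = 102.4 → 102
  G: 128 + 0 = 128 → 128
  B: 128 + 0 = 128 → 128
  → #668080
40% shade:
  R: 0 + 0 = 0 → 0
  G: 128 + 0.4×(0−128) = 128 − 51.2 = 76.8 → 77
  B: 128 − 51.2 = 76.8 → 77
  → #004D4D

#668080, #004D4D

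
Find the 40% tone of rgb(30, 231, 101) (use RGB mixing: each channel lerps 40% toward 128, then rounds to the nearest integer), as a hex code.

Per channel, c → c + 0.4(128 − c):
  R: 30 + 0.4×(128−30) = 30 + 39.2 = 69.2 → 69
  G: 231 − 41.2 = 189.8 → 190
  B: 101 + 10.8 = 111.8 → 112
rgb(69, 190, 112) = #45be70.

#45be70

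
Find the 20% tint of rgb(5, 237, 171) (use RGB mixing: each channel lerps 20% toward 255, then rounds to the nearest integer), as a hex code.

Per channel, c → c + 0.2(255 − c):
  R: 5 + 0.2×(255−5) = 5 + 50 = 55 → 55
  G: 237 + 3.6 = 240.6 → 241
  B: 171 + 0.2×(255−171) = 171 + 16.8 = 187.8 → 188
rgb(55, 241, 188) = #37F1BC.

#37F1BC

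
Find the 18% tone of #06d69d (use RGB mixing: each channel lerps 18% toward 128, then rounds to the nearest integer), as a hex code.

#06d69d is rgb(6, 214, 157).
Lerp each channel 18% toward 128:
  R: 6 + 21.96 = 27.96 → 28
  G: 214 + 0.18×(128−214) = 214 − 15.48 = 198.52 → 199
  B: 157 + 0.18×(128−157) = 157 − 5.22 = 151.78 → 152
rgb(28, 199, 152) = #1cc798.

#1cc798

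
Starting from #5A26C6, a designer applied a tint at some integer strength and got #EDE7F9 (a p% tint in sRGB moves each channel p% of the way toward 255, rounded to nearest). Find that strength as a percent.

#5A26C6 is rgb(90, 38, 198); #EDE7F9 is rgb(237, 231, 249).
On the G channel (widest range): 231 ≈ 38 + (p/100)(255 − 38), so p ≈ 100×(231 − 38)/(255 − 38) = 19300/217 = 88.94.
p = 89 reproduces all three channels after rounding.

89%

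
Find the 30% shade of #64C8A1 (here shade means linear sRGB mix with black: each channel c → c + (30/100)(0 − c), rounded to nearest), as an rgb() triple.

rgb(70, 140, 113)

#64C8A1 is rgb(100, 200, 161).
Per channel, c → c + 0.3(0 − c):
  R: 100 + 0.3×(0−100) = 100 − 30 = 70 → 70
  G: 200 − 60 = 140 → 140
  B: 161 − 48.3 = 112.7 → 113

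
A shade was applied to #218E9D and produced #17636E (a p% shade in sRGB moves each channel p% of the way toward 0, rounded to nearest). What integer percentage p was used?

30%

#218E9D is rgb(33, 142, 157); #17636E is rgb(23, 99, 110).
On the B channel (widest range): 110 ≈ 157 + (p/100)(0 − 157), so p ≈ 100×(110 − 157)/(0 − 157) = -4700/-157 = 29.94.
p = 30 reproduces all three channels after rounding.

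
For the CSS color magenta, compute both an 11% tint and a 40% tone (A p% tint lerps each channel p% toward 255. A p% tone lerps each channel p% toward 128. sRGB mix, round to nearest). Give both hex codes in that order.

CSS magenta is rgb(255, 0, 255).
11% tint:
  R: 255 + 0.11×(255−255) = 255 + 0 = 255 → 255
  G: 0 + 0.11×(255−0) = 0 + 28.05 = 28.05 → 28
  B: 255 + 0 = 255 → 255
  → #FF1CFF
40% tone:
  R: 255 − 50.8 = 204.2 → 204
  G: 0 + 51.2 = 51.2 → 51
  B: 255 + 0.4×(128−255) = 255 − 50.8 = 204.2 → 204
  → #CC33CC

#FF1CFF, #CC33CC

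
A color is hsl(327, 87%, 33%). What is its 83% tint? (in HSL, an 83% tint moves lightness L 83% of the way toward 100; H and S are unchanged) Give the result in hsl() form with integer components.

hsl(327, 87%, 89%)

L moves 83% from 33 toward 100: 33 + 55.61 = 88.61 → 89.
H and S are unchanged.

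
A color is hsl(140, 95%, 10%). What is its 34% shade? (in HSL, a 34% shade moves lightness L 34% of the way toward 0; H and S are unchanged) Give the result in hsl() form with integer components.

L moves 34% from 10 toward 0: 10 − 3.4 = 6.6 → 7.
H and S are unchanged.

hsl(140, 95%, 7%)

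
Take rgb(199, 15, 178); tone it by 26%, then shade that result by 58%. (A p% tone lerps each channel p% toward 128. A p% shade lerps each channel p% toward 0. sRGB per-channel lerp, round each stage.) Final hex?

#4C1245

A 26% tone moves each channel 26% toward 128:
  R: 199 + 0.26×(128−199) = 199 − 18.46 = 180.54 → 181
  G: 15 + 29.38 = 44.38 → 44
  B: 178 − 13 = 165 → 165
After the tone: rgb(181, 44, 165) = #B52CA5.
Lerp each channel 58% toward 0:
  R: 181 + 0.58×(0−181) = 181 − 104.98 = 76.02 → 76
  G: 44 + 0.58×(0−44) = 44 − 25.52 = 18.48 → 18
  B: 165 + 0.58×(0−165) = 165 − 95.7 = 69.3 → 69
rgb(76, 18, 69) = #4C1245.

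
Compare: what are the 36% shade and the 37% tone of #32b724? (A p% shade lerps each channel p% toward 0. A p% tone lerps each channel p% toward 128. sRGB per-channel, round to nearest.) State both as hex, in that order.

#207517, #4fa346

#32b724 is rgb(50, 183, 36).
36% shade:
  R: 50 + 0.36×(0−50) = 50 − 18 = 32 → 32
  G: 183 + 0.36×(0−183) = 183 − 65.88 = 117.12 → 117
  B: 36 + 0.36×(0−36) = 36 − 12.96 = 23.04 → 23
  → #207517
37% tone:
  R: 50 + 0.37×(128−50) = 50 + 28.86 = 78.86 → 79
  G: 183 − 20.35 = 162.65 → 163
  B: 36 + 34.04 = 70.04 → 70
  → #4fa346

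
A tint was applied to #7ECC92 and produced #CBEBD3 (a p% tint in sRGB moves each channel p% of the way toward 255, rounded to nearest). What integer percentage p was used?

60%

#7ECC92 is rgb(126, 204, 146); #CBEBD3 is rgb(203, 235, 211).
On the R channel (widest range): 203 ≈ 126 + (p/100)(255 − 126), so p ≈ 100×(203 − 126)/(255 − 126) = 7700/129 = 59.69.
p = 60 reproduces all three channels after rounding.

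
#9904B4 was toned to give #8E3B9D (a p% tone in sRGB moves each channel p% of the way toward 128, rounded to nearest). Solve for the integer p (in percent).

44%

#9904B4 is rgb(153, 4, 180); #8E3B9D is rgb(142, 59, 157).
On the G channel (widest range): 59 ≈ 4 + (p/100)(128 − 4), so p ≈ 100×(59 − 4)/(128 − 4) = 5500/124 = 44.35.
p = 44 reproduces all three channels after rounding.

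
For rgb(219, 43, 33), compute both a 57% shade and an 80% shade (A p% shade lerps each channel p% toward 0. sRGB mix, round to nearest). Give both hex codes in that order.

57% shade:
  R: 219 + 0.57×(0−219) = 219 − 124.83 = 94.17 → 94
  G: 43 − 24.51 = 18.49 → 18
  B: 33 + 0.57×(0−33) = 33 − 18.81 = 14.19 → 14
  → #5e120e
80% shade:
  R: 219 + 0.8×(0−219) = 219 − 175.2 = 43.8 → 44
  G: 43 − 34.4 = 8.6 → 9
  B: 33 − 26.4 = 6.6 → 7
  → #2c0907

#5e120e, #2c0907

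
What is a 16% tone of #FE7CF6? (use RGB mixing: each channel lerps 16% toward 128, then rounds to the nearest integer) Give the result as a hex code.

#EA7DE3

#FE7CF6 is rgb(254, 124, 246).
A 16% tone moves each channel 16% toward 128:
  R: 254 − 20.16 = 233.84 → 234
  G: 124 + 0.16×(128−124) = 124 + 0.64 = 124.64 → 125
  B: 246 + 0.16×(128−246) = 246 − 18.88 = 227.12 → 227
rgb(234, 125, 227) = #EA7DE3.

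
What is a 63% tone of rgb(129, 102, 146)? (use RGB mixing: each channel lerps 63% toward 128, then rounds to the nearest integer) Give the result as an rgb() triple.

rgb(128, 118, 135)

Lerp each channel 63% toward 128:
  R: 129 − 0.63 = 128.37 → 128
  G: 102 + 0.63×(128−102) = 102 + 16.38 = 118.38 → 118
  B: 146 − 11.34 = 134.66 → 135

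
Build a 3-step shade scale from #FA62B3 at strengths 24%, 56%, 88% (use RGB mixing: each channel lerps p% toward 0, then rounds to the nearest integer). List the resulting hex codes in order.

#FA62B3 is rgb(250, 98, 179).
24%: (250 − 60 = 190→190, 98 − 23.52 = 74.48→74, 179 − 42.96 = 136.04→136) → #BE4A88
56%: (250 − 140 = 110→110, 98 − 54.88 = 43.12→43, 179 − 100.24 = 78.76→79) → #6E2B4F
88%: (250 − 220 = 30→30, 98 − 86.24 = 11.76→12, 179 − 157.52 = 21.48→21) → #1E0C15

#BE4A88, #6E2B4F, #1E0C15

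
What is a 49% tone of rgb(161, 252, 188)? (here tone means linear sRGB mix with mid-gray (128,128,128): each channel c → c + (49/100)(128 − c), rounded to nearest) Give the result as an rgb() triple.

rgb(145, 191, 159)

Per channel, c → c + 0.49(128 − c):
  R: 161 + 0.49×(128−161) = 161 − 16.17 = 144.83 → 145
  G: 252 − 60.76 = 191.24 → 191
  B: 188 + 0.49×(128−188) = 188 − 29.4 = 158.6 → 159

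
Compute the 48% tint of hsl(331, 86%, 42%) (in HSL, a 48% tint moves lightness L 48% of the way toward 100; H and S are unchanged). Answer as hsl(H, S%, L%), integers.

hsl(331, 86%, 70%)

L moves 48% from 42 toward 100: 42 + 27.84 = 69.84 → 70.
H and S are unchanged.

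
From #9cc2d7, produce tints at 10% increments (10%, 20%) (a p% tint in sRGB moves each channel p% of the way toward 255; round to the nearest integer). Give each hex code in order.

#a6c8db, #b0cedf

#9cc2d7 is rgb(156, 194, 215).
10%: (156 + 9.9 = 165.9→166, 194 + 6.1 = 200.1→200, 215 + 4 = 219→219) → #a6c8db
20%: (156 + 19.8 = 175.8→176, 194 + 12.2 = 206.2→206, 215 + 8 = 223→223) → #b0cedf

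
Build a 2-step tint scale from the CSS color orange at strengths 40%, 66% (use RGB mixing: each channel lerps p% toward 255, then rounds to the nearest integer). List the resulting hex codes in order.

#FFC966, #FFE0A8

CSS orange is rgb(255, 165, 0).
40%: (255→255, 165 + 36 = 201→201, 0 + 102 = 102→102) → #FFC966
66%: (255→255, 165 + 59.4 = 224.4→224, 0 + 168.3 = 168.3→168) → #FFE0A8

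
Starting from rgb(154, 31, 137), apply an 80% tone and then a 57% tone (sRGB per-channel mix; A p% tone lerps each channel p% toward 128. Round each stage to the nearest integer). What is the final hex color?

#827881

An 80% tone moves each channel 80% toward 128:
  R: 154 − 20.8 = 133.2 → 133
  G: 31 + 77.6 = 108.6 → 109
  B: 137 + 0.8×(128−137) = 137 − 7.2 = 129.8 → 130
After the tone: rgb(133, 109, 130) = #856D82.
Lerp each channel 57% toward 128:
  R: 133 + 0.57×(128−133) = 133 − 2.85 = 130.15 → 130
  G: 109 + 0.57×(128−109) = 109 + 10.83 = 119.83 → 120
  B: 130 + 0.57×(128−130) = 130 − 1.14 = 128.86 → 129
rgb(130, 120, 129) = #827881.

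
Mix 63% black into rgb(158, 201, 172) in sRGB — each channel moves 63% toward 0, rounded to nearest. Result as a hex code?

Lerp each channel 63% toward 0:
  R: 158 + 0.63×(0−158) = 158 − 99.54 = 58.46 → 58
  G: 201 + 0.63×(0−201) = 201 − 126.63 = 74.37 → 74
  B: 172 + 0.63×(0−172) = 172 − 108.36 = 63.64 → 64
rgb(58, 74, 64) = #3a4a40.

#3a4a40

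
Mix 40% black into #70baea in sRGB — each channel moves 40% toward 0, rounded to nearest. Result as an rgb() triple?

#70baea is rgb(112, 186, 234).
Per channel, c → c + 0.4(0 − c):
  R: 112 − 44.8 = 67.2 → 67
  G: 186 + 0.4×(0−186) = 186 − 74.4 = 111.6 → 112
  B: 234 − 93.6 = 140.4 → 140

rgb(67, 112, 140)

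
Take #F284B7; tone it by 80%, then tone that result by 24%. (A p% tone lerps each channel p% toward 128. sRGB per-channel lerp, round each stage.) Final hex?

#F284B7 is rgb(242, 132, 183).
Lerp each channel 80% toward 128:
  R: 242 − 91.2 = 150.8 → 151
  G: 132 − 3.2 = 128.8 → 129
  B: 183 + 0.8×(128−183) = 183 − 44 = 139 → 139
After the tone: rgb(151, 129, 139) = #97818B.
Lerp each channel 24% toward 128:
  R: 151 + 0.24×(128−151) = 151 − 5.52 = 145.48 → 145
  G: 129 + 0.24×(128−129) = 129 − 0.24 = 128.76 → 129
  B: 139 + 0.24×(128−139) = 139 − 2.64 = 136.36 → 136
rgb(145, 129, 136) = #918188.

#918188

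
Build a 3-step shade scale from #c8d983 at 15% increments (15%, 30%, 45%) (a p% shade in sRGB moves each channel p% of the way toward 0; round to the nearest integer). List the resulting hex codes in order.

#c8d983 is rgb(200, 217, 131).
15%: (200 − 30 = 170→170, 217 − 32.55 = 184.45→184, 131 − 19.65 = 111.35→111) → #aab86f
30%: (200 − 60 = 140→140, 217 − 65.1 = 151.9→152, 131 − 39.3 = 91.7→92) → #8c985c
45%: (200 − 90 = 110→110, 217 − 97.65 = 119.35→119, 131 − 58.95 = 72.05→72) → #6e7748

#aab86f, #8c985c, #6e7748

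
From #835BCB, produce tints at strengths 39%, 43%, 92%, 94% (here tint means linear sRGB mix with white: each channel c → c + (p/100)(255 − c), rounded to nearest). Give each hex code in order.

#B39BDF, #B8A2E1, #F5F2FB, #F8F5FC

#835BCB is rgb(131, 91, 203).
39%: (131 + 48.36 = 179.36→179, 91 + 63.96 = 154.96→155, 203 + 20.28 = 223.28→223) → #B39BDF
43%: (131 + 53.32 = 184.32→184, 91 + 70.52 = 161.52→162, 203 + 22.36 = 225.36→225) → #B8A2E1
92%: (131 + 114.08 = 245.08→245, 91 + 150.88 = 241.88→242, 203 + 47.84 = 250.84→251) → #F5F2FB
94%: (131 + 116.56 = 247.56→248, 91 + 154.16 = 245.16→245, 203 + 48.88 = 251.88→252) → #F8F5FC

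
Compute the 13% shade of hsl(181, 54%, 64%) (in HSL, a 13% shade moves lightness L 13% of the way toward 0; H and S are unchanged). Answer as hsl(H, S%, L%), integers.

L moves 13% from 64 toward 0: 64 − 8.32 = 55.68 → 56.
H and S are unchanged.

hsl(181, 54%, 56%)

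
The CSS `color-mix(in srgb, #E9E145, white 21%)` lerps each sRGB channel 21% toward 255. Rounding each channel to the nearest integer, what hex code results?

#EEE76C

#E9E145 is rgb(233, 225, 69).
Lerp each channel 21% toward 255:
  R: 233 + 0.21×(255−233) = 233 + 4.62 = 237.62 → 238
  G: 225 + 0.21×(255−225) = 225 + 6.3 = 231.3 → 231
  B: 69 + 0.21×(255−69) = 69 + 39.06 = 108.06 → 108
rgb(238, 231, 108) = #EEE76C.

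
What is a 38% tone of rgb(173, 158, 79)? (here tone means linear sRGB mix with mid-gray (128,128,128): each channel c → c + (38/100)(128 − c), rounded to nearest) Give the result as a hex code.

#9c9362

Lerp each channel 38% toward 128:
  R: 173 + 0.38×(128−173) = 173 − 17.1 = 155.9 → 156
  G: 158 + 0.38×(128−158) = 158 − 11.4 = 146.6 → 147
  B: 79 + 0.38×(128−79) = 79 + 18.62 = 97.62 → 98
rgb(156, 147, 98) = #9c9362.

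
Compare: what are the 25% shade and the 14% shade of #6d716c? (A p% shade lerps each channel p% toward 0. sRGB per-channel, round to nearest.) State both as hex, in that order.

#525551, #5e615d

#6d716c is rgb(109, 113, 108).
25% shade:
  R: 109 + 0.25×(0−109) = 109 − 27.25 = 81.75 → 82
  G: 113 + 0.25×(0−113) = 113 − 28.25 = 84.75 → 85
  B: 108 − 27 = 81 → 81
  → #525551
14% shade:
  R: 109 − 15.26 = 93.74 → 94
  G: 113 − 15.82 = 97.18 → 97
  B: 108 + 0.14×(0−108) = 108 − 15.12 = 92.88 → 93
  → #5e615d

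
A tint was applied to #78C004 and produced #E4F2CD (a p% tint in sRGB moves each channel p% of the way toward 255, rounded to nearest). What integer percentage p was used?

#78C004 is rgb(120, 192, 4); #E4F2CD is rgb(228, 242, 205).
On the B channel (widest range): 205 ≈ 4 + (p/100)(255 − 4), so p ≈ 100×(205 − 4)/(255 − 4) = 20100/251 = 80.08.
p = 80 reproduces all three channels after rounding.

80%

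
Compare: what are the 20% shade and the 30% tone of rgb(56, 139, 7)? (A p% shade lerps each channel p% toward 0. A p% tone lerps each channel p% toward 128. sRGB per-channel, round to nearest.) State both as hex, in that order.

20% shade:
  R: 56 + 0.2×(0−56) = 56 − 11.2 = 44.8 → 45
  G: 139 − 27.8 = 111.2 → 111
  B: 7 + 0.2×(0−7) = 7 − 1.4 = 5.6 → 6
  → #2D6F06
30% tone:
  R: 56 + 0.3×(128−56) = 56 + 21.6 = 77.6 → 78
  G: 139 − 3.3 = 135.7 → 136
  B: 7 + 36.3 = 43.3 → 43
  → #4E882B

#2D6F06, #4E882B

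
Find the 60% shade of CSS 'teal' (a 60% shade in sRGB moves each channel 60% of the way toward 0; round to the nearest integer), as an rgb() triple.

CSS teal is rgb(0, 128, 128).
Lerp each channel 60% toward 0:
  R: 0 + 0.6×(0−0) = 0 + 0 = 0 → 0
  G: 128 − 76.8 = 51.2 → 51
  B: 128 + 0.6×(0−128) = 128 − 76.8 = 51.2 → 51

rgb(0, 51, 51)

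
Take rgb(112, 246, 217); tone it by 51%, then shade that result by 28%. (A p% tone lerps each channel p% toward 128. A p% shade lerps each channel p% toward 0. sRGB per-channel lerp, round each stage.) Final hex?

#56867C

Per channel, c → c + 0.51(128 − c):
  R: 112 + 0.51×(128−112) = 112 + 8.16 = 120.16 → 120
  G: 246 + 0.51×(128−246) = 246 − 60.18 = 185.82 → 186
  B: 217 − 45.39 = 171.61 → 172
After the tone: rgb(120, 186, 172) = #78BAAC.
A 28% shade moves each channel 28% toward 0:
  R: 120 + 0.28×(0−120) = 120 − 33.6 = 86.4 → 86
  G: 186 + 0.28×(0−186) = 186 − 52.08 = 133.92 → 134
  B: 172 + 0.28×(0−172) = 172 − 48.16 = 123.84 → 124
rgb(86, 134, 124) = #56867C.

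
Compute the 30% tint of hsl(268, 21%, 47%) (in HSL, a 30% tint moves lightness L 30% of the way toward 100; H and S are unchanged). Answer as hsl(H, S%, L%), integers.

L moves 30% from 47 toward 100: 47 + 15.9 = 62.9 → 63.
H and S are unchanged.

hsl(268, 21%, 63%)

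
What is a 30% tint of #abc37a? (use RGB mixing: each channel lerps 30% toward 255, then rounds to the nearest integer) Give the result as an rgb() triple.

rgb(196, 213, 162)

#abc37a is rgb(171, 195, 122).
Lerp each channel 30% toward 255:
  R: 171 + 0.3×(255−171) = 171 + 25.2 = 196.2 → 196
  G: 195 + 0.3×(255−195) = 195 + 18 = 213 → 213
  B: 122 + 39.9 = 161.9 → 162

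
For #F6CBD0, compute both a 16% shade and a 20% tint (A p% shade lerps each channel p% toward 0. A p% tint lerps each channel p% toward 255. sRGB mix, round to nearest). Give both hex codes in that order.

#F6CBD0 is rgb(246, 203, 208).
16% shade:
  R: 246 − 39.36 = 206.64 → 207
  G: 203 + 0.16×(0−203) = 203 − 32.48 = 170.52 → 171
  B: 208 + 0.16×(0−208) = 208 − 33.28 = 174.72 → 175
  → #CFABAF
20% tint:
  R: 246 + 1.8 = 247.8 → 248
  G: 203 + 0.2×(255−203) = 203 + 10.4 = 213.4 → 213
  B: 208 + 0.2×(255−208) = 208 + 9.4 = 217.4 → 217
  → #F8D5D9

#CFABAF, #F8D5D9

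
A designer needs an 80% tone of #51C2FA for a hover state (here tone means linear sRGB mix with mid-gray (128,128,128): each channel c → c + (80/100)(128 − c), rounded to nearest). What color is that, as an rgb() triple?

rgb(119, 141, 152)

#51C2FA is rgb(81, 194, 250).
An 80% tone moves each channel 80% toward 128:
  R: 81 + 37.6 = 118.6 → 119
  G: 194 − 52.8 = 141.2 → 141
  B: 250 + 0.8×(128−250) = 250 − 97.6 = 152.4 → 152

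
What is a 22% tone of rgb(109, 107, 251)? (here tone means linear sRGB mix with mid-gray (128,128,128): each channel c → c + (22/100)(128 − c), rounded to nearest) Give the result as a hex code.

#7170E0

A 22% tone moves each channel 22% toward 128:
  R: 109 + 4.18 = 113.18 → 113
  G: 107 + 0.22×(128−107) = 107 + 4.62 = 111.62 → 112
  B: 251 − 27.06 = 223.94 → 224
rgb(113, 112, 224) = #7170E0.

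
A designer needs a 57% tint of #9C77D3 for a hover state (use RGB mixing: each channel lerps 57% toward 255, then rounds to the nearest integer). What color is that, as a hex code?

#D4C5EC

#9C77D3 is rgb(156, 119, 211).
A 57% tint moves each channel 57% toward 255:
  R: 156 + 0.57×(255−156) = 156 + 56.43 = 212.43 → 212
  G: 119 + 0.57×(255−119) = 119 + 77.52 = 196.52 → 197
  B: 211 + 0.57×(255−211) = 211 + 25.08 = 236.08 → 236
rgb(212, 197, 236) = #D4C5EC.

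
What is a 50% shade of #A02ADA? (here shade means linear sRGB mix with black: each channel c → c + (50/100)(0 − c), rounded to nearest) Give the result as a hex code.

#50156D

#A02ADA is rgb(160, 42, 218).
Lerp each channel 50% toward 0:
  R: 160 + 0.5×(0−160) = 160 − 80 = 80 → 80
  G: 42 + 0.5×(0−42) = 42 − 21 = 21 → 21
  B: 218 − 109 = 109 → 109
rgb(80, 21, 109) = #50156D.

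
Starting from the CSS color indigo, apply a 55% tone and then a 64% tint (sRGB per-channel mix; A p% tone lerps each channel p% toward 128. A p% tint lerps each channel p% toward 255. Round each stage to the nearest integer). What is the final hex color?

CSS indigo is rgb(75, 0, 130).
Lerp each channel 55% toward 128:
  R: 75 + 29.15 = 104.15 → 104
  G: 0 + 70.4 = 70.4 → 70
  B: 130 + 0.55×(128−130) = 130 − 1.1 = 128.9 → 129
After the tone: rgb(104, 70, 129) = #684681.
A 64% tint moves each channel 64% toward 255:
  R: 104 + 0.64×(255−104) = 104 + 96.64 = 200.64 → 201
  G: 70 + 118.4 = 188.4 → 188
  B: 129 + 80.64 = 209.64 → 210
rgb(201, 188, 210) = #C9BCD2.

#C9BCD2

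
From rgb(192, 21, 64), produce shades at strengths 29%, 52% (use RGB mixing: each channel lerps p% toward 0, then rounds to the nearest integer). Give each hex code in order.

#880f2d, #5c0a1f

29%: (192 − 55.68 = 136.32→136, 21 − 6.09 = 14.91→15, 64 − 18.56 = 45.44→45) → #880f2d
52%: (192 − 99.84 = 92.16→92, 21 − 10.92 = 10.08→10, 64 − 33.28 = 30.72→31) → #5c0a1f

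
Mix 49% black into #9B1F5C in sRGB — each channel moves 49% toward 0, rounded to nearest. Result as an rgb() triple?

#9B1F5C is rgb(155, 31, 92).
Per channel, c → c + 0.49(0 − c):
  R: 155 + 0.49×(0−155) = 155 − 75.95 = 79.05 → 79
  G: 31 − 15.19 = 15.81 → 16
  B: 92 + 0.49×(0−92) = 92 − 45.08 = 46.92 → 47

rgb(79, 16, 47)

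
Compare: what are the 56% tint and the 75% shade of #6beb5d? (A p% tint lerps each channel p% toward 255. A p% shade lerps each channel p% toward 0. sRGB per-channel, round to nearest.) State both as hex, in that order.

#6beb5d is rgb(107, 235, 93).
56% tint:
  R: 107 + 82.88 = 189.88 → 190
  G: 235 + 11.2 = 246.2 → 246
  B: 93 + 0.56×(255−93) = 93 + 90.72 = 183.72 → 184
  → #bef6b8
75% shade:
  R: 107 − 80.25 = 26.75 → 27
  G: 235 + 0.75×(0−235) = 235 − 176.25 = 58.75 → 59
  B: 93 + 0.75×(0−93) = 93 − 69.75 = 23.25 → 23
  → #1b3b17

#bef6b8, #1b3b17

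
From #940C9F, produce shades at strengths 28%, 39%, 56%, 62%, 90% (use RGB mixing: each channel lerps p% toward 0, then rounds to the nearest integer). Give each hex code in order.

#6B0972, #5A0761, #410546, #38053C, #0F0110

#940C9F is rgb(148, 12, 159).
28%: (148 − 41.44 = 106.56→107, 12 − 3.36 = 8.64→9, 159 − 44.52 = 114.48→114) → #6B0972
39%: (148 − 57.72 = 90.28→90, 12 − 4.68 = 7.32→7, 159 − 62.01 = 96.99→97) → #5A0761
56%: (148 − 82.88 = 65.12→65, 12 − 6.72 = 5.28→5, 159 − 89.04 = 69.96→70) → #410546
62%: (148 − 91.76 = 56.24→56, 12 − 7.44 = 4.56→5, 159 − 98.58 = 60.42→60) → #38053C
90%: (148 − 133.2 = 14.8→15, 12 − 10.8 = 1.2→1, 159 − 143.1 = 15.9→16) → #0F0110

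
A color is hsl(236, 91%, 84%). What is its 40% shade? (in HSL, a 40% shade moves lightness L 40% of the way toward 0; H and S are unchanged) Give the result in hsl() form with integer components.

L moves 40% from 84 toward 0: 84 − 33.6 = 50.4 → 50.
H and S are unchanged.

hsl(236, 91%, 50%)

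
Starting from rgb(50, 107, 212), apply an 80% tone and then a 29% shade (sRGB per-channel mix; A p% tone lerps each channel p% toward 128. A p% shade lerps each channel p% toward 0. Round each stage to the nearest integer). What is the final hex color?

#505867

An 80% tone moves each channel 80% toward 128:
  R: 50 + 62.4 = 112.4 → 112
  G: 107 + 0.8×(128−107) = 107 + 16.8 = 123.8 → 124
  B: 212 + 0.8×(128−212) = 212 − 67.2 = 144.8 → 145
After the tone: rgb(112, 124, 145) = #707C91.
Lerp each channel 29% toward 0:
  R: 112 − 32.48 = 79.52 → 80
  G: 124 + 0.29×(0−124) = 124 − 35.96 = 88.04 → 88
  B: 145 + 0.29×(0−145) = 145 − 42.05 = 102.95 → 103
rgb(80, 88, 103) = #505867.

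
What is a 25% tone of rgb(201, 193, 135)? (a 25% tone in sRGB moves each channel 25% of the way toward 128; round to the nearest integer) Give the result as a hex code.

#B7B185

Lerp each channel 25% toward 128:
  R: 201 − 18.25 = 182.75 → 183
  G: 193 + 0.25×(128−193) = 193 − 16.25 = 176.75 → 177
  B: 135 − 1.75 = 133.25 → 133
rgb(183, 177, 133) = #B7B185.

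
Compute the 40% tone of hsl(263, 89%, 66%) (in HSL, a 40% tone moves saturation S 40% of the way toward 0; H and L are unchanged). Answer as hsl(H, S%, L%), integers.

S moves 40% from 89 toward 0: 89 − 35.6 = 53.4 → 53.
H and L are unchanged.

hsl(263, 53%, 66%)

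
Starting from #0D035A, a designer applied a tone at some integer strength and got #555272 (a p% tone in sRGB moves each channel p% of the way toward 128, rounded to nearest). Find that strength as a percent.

63%

#0D035A is rgb(13, 3, 90); #555272 is rgb(85, 82, 114).
On the G channel (widest range): 82 ≈ 3 + (p/100)(128 − 3), so p ≈ 100×(82 − 3)/(128 − 3) = 7900/125 = 63.20.
p = 63 reproduces all three channels after rounding.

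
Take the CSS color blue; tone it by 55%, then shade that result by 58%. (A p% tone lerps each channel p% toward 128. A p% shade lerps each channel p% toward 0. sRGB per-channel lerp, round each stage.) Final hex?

#1d1d4e

CSS blue is rgb(0, 0, 255).
Lerp each channel 55% toward 128:
  R: 0 + 0.55×(128−0) = 0 + 70.4 = 70.4 → 70
  G: 0 + 70.4 = 70.4 → 70
  B: 255 − 69.85 = 185.15 → 185
After the tone: rgb(70, 70, 185) = #4646b9.
Per channel, c → c + 0.58(0 − c):
  R: 70 + 0.58×(0−70) = 70 − 40.6 = 29.4 → 29
  G: 70 + 0.58×(0−70) = 70 − 40.6 = 29.4 → 29
  B: 185 + 0.58×(0−185) = 185 − 107.3 = 77.7 → 78
rgb(29, 29, 78) = #1d1d4e.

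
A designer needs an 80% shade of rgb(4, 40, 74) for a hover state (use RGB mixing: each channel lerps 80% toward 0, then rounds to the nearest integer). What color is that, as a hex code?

#01080f

An 80% shade moves each channel 80% toward 0:
  R: 4 + 0.8×(0−4) = 4 − 3.2 = 0.8 → 1
  G: 40 + 0.8×(0−40) = 40 − 32 = 8 → 8
  B: 74 + 0.8×(0−74) = 74 − 59.2 = 14.8 → 15
rgb(1, 8, 15) = #01080f.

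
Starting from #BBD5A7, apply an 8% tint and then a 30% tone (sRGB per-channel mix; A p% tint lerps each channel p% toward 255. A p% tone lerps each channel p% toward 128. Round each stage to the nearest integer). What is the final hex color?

#BBD5A7 is rgb(187, 213, 167).
An 8% tint moves each channel 8% toward 255:
  R: 187 + 0.08×(255−187) = 187 + 5.44 = 192.44 → 192
  G: 213 + 3.36 = 216.36 → 216
  B: 167 + 0.08×(255−167) = 167 + 7.04 = 174.04 → 174
After the tint: rgb(192, 216, 174) = #C0D8AE.
Lerp each channel 30% toward 128:
  R: 192 + 0.3×(128−192) = 192 − 19.2 = 172.8 → 173
  G: 216 + 0.3×(128−216) = 216 − 26.4 = 189.6 → 190
  B: 174 + 0.3×(128−174) = 174 − 13.8 = 160.2 → 160
rgb(173, 190, 160) = #ADBEA0.

#ADBEA0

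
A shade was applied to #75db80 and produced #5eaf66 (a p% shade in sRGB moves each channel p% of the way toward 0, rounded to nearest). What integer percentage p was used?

20%

#75db80 is rgb(117, 219, 128); #5eaf66 is rgb(94, 175, 102).
On the G channel (widest range): 175 ≈ 219 + (p/100)(0 − 219), so p ≈ 100×(175 − 219)/(0 − 219) = -4400/-219 = 20.09.
p = 20 reproduces all three channels after rounding.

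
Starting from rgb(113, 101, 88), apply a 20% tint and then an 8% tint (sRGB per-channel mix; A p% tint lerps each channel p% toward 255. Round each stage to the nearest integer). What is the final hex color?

#968E84

Per channel, c → c + 0.2(255 − c):
  R: 113 + 28.4 = 141.4 → 141
  G: 101 + 0.2×(255−101) = 101 + 30.8 = 131.8 → 132
  B: 88 + 33.4 = 121.4 → 121
After the tint: rgb(141, 132, 121) = #8D8479.
Per channel, c → c + 0.08(255 − c):
  R: 141 + 0.08×(255−141) = 141 + 9.12 = 150.12 → 150
  G: 132 + 9.84 = 141.84 → 142
  B: 121 + 0.08×(255−121) = 121 + 10.72 = 131.72 → 132
rgb(150, 142, 132) = #968E84.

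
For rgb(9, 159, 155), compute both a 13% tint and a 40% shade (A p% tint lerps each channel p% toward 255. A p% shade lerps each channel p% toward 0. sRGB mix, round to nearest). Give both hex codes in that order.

#29aba8, #055f5d

13% tint:
  R: 9 + 0.13×(255−9) = 9 + 31.98 = 40.98 → 41
  G: 159 + 0.13×(255−159) = 159 + 12.48 = 171.48 → 171
  B: 155 + 0.13×(255−155) = 155 + 13 = 168 → 168
  → #29aba8
40% shade:
  R: 9 + 0.4×(0−9) = 9 − 3.6 = 5.4 → 5
  G: 159 − 63.6 = 95.4 → 95
  B: 155 + 0.4×(0−155) = 155 − 62 = 93 → 93
  → #055f5d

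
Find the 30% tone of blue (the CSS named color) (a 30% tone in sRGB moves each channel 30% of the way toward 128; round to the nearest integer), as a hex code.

#2626d9

CSS blue is rgb(0, 0, 255).
Per channel, c → c + 0.3(128 − c):
  R: 0 + 0.3×(128−0) = 0 + 38.4 = 38.4 → 38
  G: 0 + 0.3×(128−0) = 0 + 38.4 = 38.4 → 38
  B: 255 + 0.3×(128−255) = 255 − 38.1 = 216.9 → 217
rgb(38, 38, 217) = #2626d9.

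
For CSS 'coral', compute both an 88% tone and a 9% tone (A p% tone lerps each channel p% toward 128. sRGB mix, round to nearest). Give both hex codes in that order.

CSS coral is rgb(255, 127, 80).
88% tone:
  R: 255 − 111.76 = 143.24 → 143
  G: 127 + 0.88×(128−127) = 127 + 0.88 = 127.88 → 128
  B: 80 + 0.88×(128−80) = 80 + 42.24 = 122.24 → 122
  → #8f807a
9% tone:
  R: 255 + 0.09×(128−255) = 255 − 11.43 = 243.57 → 244
  G: 127 + 0.09 = 127.09 → 127
  B: 80 + 0.09×(128−80) = 80 + 4.32 = 84.32 → 84
  → #f47f54

#8f807a, #f47f54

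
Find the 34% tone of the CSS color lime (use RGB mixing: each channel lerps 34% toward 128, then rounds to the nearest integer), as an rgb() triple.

CSS lime is rgb(0, 255, 0).
Lerp each channel 34% toward 128:
  R: 0 + 0.34×(128−0) = 0 + 43.52 = 43.52 → 44
  G: 255 + 0.34×(128−255) = 255 − 43.18 = 211.82 → 212
  B: 0 + 0.34×(128−0) = 0 + 43.52 = 43.52 → 44

rgb(44, 212, 44)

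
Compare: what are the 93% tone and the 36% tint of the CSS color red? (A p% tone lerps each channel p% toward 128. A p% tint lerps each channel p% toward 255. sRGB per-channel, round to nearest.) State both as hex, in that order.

CSS red is rgb(255, 0, 0).
93% tone:
  R: 255 + 0.93×(128−255) = 255 − 118.11 = 136.89 → 137
  G: 0 + 119.04 = 119.04 → 119
  B: 0 + 119.04 = 119.04 → 119
  → #897777
36% tint:
  R: 255 + 0.36×(255−255) = 255 + 0 = 255 → 255
  G: 0 + 0.36×(255−0) = 0 + 91.8 = 91.8 → 92
  B: 0 + 0.36×(255−0) = 0 + 91.8 = 91.8 → 92
  → #FF5C5C

#897777, #FF5C5C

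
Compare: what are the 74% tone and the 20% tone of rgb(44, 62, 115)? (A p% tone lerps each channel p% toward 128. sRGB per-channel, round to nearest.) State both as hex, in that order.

#6a6f7d, #3d4b76

74% tone:
  R: 44 + 0.74×(128−44) = 44 + 62.16 = 106.16 → 106
  G: 62 + 48.84 = 110.84 → 111
  B: 115 + 0.74×(128−115) = 115 + 9.62 = 124.62 → 125
  → #6a6f7d
20% tone:
  R: 44 + 16.8 = 60.8 → 61
  G: 62 + 0.2×(128−62) = 62 + 13.2 = 75.2 → 75
  B: 115 + 0.2×(128−115) = 115 + 2.6 = 117.6 → 118
  → #3d4b76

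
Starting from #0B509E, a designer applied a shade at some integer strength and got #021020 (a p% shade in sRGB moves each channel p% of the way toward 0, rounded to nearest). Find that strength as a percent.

80%

#0B509E is rgb(11, 80, 158); #021020 is rgb(2, 16, 32).
On the B channel (widest range): 32 ≈ 158 + (p/100)(0 − 158), so p ≈ 100×(32 − 158)/(0 − 158) = -12600/-158 = 79.75.
p = 80 reproduces all three channels after rounding.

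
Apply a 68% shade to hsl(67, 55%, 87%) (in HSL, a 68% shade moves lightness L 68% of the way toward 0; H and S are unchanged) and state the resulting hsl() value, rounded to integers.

L moves 68% from 87 toward 0: 87 − 59.16 = 27.84 → 28.
H and S are unchanged.

hsl(67, 55%, 28%)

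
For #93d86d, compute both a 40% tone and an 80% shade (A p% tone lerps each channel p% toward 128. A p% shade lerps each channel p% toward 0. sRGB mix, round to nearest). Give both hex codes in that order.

#93d86d is rgb(147, 216, 109).
40% tone:
  R: 147 − 7.6 = 139.4 → 139
  G: 216 + 0.4×(128−216) = 216 − 35.2 = 180.8 → 181
  B: 109 + 0.4×(128−109) = 109 + 7.6 = 116.6 → 117
  → #8bb575
80% shade:
  R: 147 − 117.6 = 29.4 → 29
  G: 216 − 172.8 = 43.2 → 43
  B: 109 + 0.8×(0−109) = 109 − 87.2 = 21.8 → 22
  → #1d2b16

#8bb575, #1d2b16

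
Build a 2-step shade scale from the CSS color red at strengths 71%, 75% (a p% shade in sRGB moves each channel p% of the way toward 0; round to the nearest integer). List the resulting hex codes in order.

#4A0000, #400000

CSS red is rgb(255, 0, 0).
71%: (255 − 181.05 = 73.95→74, 0→0, 0→0) → #4A0000
75%: (255 − 191.25 = 63.75→64, 0→0, 0→0) → #400000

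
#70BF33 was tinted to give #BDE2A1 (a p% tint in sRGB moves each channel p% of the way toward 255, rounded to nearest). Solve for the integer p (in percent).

54%

#70BF33 is rgb(112, 191, 51); #BDE2A1 is rgb(189, 226, 161).
On the B channel (widest range): 161 ≈ 51 + (p/100)(255 − 51), so p ≈ 100×(161 − 51)/(255 − 51) = 11000/204 = 53.92.
p = 54 reproduces all three channels after rounding.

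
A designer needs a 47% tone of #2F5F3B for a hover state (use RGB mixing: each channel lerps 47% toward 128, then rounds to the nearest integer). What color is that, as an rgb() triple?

rgb(85, 111, 91)

#2F5F3B is rgb(47, 95, 59).
Per channel, c → c + 0.47(128 − c):
  R: 47 + 38.07 = 85.07 → 85
  G: 95 + 15.51 = 110.51 → 111
  B: 59 + 32.43 = 91.43 → 91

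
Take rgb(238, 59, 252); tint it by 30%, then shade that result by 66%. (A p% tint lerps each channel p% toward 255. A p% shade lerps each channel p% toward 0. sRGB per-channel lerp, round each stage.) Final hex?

#532856

Lerp each channel 30% toward 255:
  R: 238 + 0.3×(255−238) = 238 + 5.1 = 243.1 → 243
  G: 59 + 0.3×(255−59) = 59 + 58.8 = 117.8 → 118
  B: 252 + 0.3×(255−252) = 252 + 0.9 = 252.9 → 253
After the tint: rgb(243, 118, 253) = #F376FD.
Lerp each channel 66% toward 0:
  R: 243 + 0.66×(0−243) = 243 − 160.38 = 82.62 → 83
  G: 118 + 0.66×(0−118) = 118 − 77.88 = 40.12 → 40
  B: 253 + 0.66×(0−253) = 253 − 166.98 = 86.02 → 86
rgb(83, 40, 86) = #532856.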